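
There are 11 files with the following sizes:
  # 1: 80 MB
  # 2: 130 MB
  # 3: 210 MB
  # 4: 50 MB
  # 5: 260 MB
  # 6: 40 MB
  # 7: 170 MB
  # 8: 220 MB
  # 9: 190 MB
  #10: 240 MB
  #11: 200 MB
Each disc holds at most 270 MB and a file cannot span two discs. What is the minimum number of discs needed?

8

Total = 260 + 240 + 220 + 210 + 200 + 190 + 170 + 130 + 80 + 50 + 40 = 1790 MB.
Lower bound: ⌈1790/270⌉ = 7 discs.
A packing using 8 discs:
  disc 1: 260 = 260
  disc 2: 240 = 240
  disc 3: 220 + 50 = 270
  disc 4: 210 + 40 = 250
  disc 5: 200 = 200
  disc 6: 190 + 80 = 270
  disc 7: 170 = 170
  disc 8: 130 = 130
No arrangement into 7 discs stays within capacity, so 8 is optimal.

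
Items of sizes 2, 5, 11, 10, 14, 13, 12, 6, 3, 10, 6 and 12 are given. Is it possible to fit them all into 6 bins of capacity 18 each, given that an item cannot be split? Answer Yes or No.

Total = 104; ⌈104/18⌉ = 6.
7 items each exceed half the capacity and cannot share a bin, forcing at least 7 bins.
At least 7 bins are required, but only 6 are allowed.

No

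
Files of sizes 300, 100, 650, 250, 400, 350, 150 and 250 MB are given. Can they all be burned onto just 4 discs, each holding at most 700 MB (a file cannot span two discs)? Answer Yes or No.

A valid assignment using 4 discs:
  disc 1: 650 = 650
  disc 2: 400 + 300 = 700
  disc 3: 350 + 250 + 100 = 700
  disc 4: 250 + 150 = 400
Every load is within 700 MB, so 4 discs suffice.

Yes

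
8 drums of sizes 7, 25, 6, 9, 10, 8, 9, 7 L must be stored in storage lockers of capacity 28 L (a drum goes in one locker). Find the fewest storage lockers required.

3

Total = 25 + 10 + 9 + 9 + 8 + 7 + 7 + 6 = 81 L.
Lower bound: ⌈81/28⌉ = 3 storage lockers.
A packing using 3 storage lockers:
  locker 1: 25 = 25
  locker 2: 10 + 9 + 9 = 28
  locker 3: 8 + 7 + 7 + 6 = 28
This matches the lower bound, so 3 is optimal.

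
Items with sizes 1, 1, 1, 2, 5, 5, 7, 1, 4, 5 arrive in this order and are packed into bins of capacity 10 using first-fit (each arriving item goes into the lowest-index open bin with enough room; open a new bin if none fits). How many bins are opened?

4

  1 → bin 1 (new)  [load 1/10]
  1 → bin 1  [load 2/10]
  1 → bin 1  [load 3/10]
  2 → bin 1  [load 5/10]
  5 → bin 1  [load 10/10]
  5 → bin 2 (new)  [load 5/10]
  7 → bin 3 (new)  [load 7/10]
  1 → bin 2  [load 6/10]
  4 → bin 2  [load 10/10]
  5 → bin 4 (new)  [load 5/10]
4 bins opened.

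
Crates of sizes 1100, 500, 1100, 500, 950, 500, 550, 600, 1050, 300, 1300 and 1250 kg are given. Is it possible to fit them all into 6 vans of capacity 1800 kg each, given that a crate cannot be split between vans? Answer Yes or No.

A valid assignment using 6 vans:
  van 1: 1300 + 500 = 1800
  van 2: 1250 + 550 = 1800
  van 3: 1100 + 600 = 1700
  van 4: 1100 + 500 = 1600
  van 5: 1050 + 500 = 1550
  van 6: 950 + 300 = 1250
Every load is within 1800 kg, so 6 vans suffice.

Yes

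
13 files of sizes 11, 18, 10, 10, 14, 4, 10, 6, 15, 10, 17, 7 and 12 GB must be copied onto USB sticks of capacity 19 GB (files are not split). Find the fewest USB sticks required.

10

Total = 18 + 17 + 15 + 14 + 12 + 11 + 10 + 10 + 10 + 10 + 7 + 6 + 4 = 144 GB.
Lower bound: ⌈144/19⌉ = 8 USB sticks.
Also, 10 files each exceed 19/2 GB, and no two of those can share a USB stick, so at least 10 USB sticks are needed.
A packing using 10 USB sticks:
  USB stick 1: 18 = 18
  USB stick 2: 17 = 17
  USB stick 3: 15 + 4 = 19
  USB stick 4: 14 = 14
  USB stick 5: 12 + 7 = 19
  USB stick 6: 11 + 6 = 17
  USB stick 7: 10 = 10
  USB stick 8: 10 = 10
  USB stick 9: 10 = 10
  USB stick 10: 10 = 10
This matches the lower bound, so 10 is optimal.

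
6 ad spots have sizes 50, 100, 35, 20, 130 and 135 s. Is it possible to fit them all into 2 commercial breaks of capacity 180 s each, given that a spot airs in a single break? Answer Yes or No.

Total = 470 s; ⌈470/180⌉ = 3.
At least 3 commercial breaks are required, but only 2 are allowed.

No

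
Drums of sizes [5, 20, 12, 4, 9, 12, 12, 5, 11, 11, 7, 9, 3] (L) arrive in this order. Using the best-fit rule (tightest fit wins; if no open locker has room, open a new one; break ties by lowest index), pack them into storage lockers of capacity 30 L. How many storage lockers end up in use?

  5 → locker 1 (new)  [load 5/30]
  20 → locker 1  [load 25/30]
  12 → locker 2 (new)  [load 12/30]
  4 → locker 1  [load 29/30]
  9 → locker 2  [load 21/30]
  12 → locker 3 (new)  [load 12/30]
  12 → locker 3  [load 24/30]
  5 → locker 3  [load 29/30]
  11 → locker 4 (new)  [load 11/30]
  11 → locker 4  [load 22/30]
  7 → locker 4  [load 29/30]
  9 → locker 2  [load 30/30]
  3 → locker 5 (new)  [load 3/30]
5 storage lockers opened.

5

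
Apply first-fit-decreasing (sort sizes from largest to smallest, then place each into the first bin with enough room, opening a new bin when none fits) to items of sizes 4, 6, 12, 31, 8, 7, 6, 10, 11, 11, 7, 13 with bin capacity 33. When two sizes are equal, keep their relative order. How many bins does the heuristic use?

Sorted descending: 31, 13, 12, 11, 11, 10, 8, 7, 7, 6, 6, 4.
  31 → bin 1 (new)  [load 31/33]
  13 → bin 2 (new)  [load 13/33]
  12 → bin 2  [load 25/33]
  11 → bin 3 (new)  [load 11/33]
  11 → bin 3  [load 22/33]
  10 → bin 3  [load 32/33]
  8 → bin 2  [load 33/33]
  7 → bin 4 (new)  [load 7/33]
  7 → bin 4  [load 14/33]
  6 → bin 4  [load 20/33]
  6 → bin 4  [load 26/33]
  4 → bin 4  [load 30/33]
4 bins opened.

4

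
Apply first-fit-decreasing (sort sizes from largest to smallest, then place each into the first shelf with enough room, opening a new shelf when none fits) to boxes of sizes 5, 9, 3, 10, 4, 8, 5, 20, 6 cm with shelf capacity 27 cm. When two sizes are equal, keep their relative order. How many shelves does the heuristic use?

3

Sorted descending: 20, 10, 9, 8, 6, 5, 5, 4, 3.
  20 → shelf 1 (new)  [load 20/27]
  10 → shelf 2 (new)  [load 10/27]
  9 → shelf 2  [load 19/27]
  8 → shelf 2  [load 27/27]
  6 → shelf 1  [load 26/27]
  5 → shelf 3 (new)  [load 5/27]
  5 → shelf 3  [load 10/27]
  4 → shelf 3  [load 14/27]
  3 → shelf 3  [load 17/27]
3 shelves opened.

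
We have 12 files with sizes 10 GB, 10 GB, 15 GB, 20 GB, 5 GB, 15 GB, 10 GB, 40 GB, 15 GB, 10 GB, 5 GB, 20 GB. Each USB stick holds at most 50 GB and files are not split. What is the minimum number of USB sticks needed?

Total = 40 + 20 + 20 + 15 + 15 + 15 + 10 + 10 + 10 + 10 + 5 + 5 = 175 GB.
Lower bound: ⌈175/50⌉ = 4 USB sticks.
A packing using 4 USB sticks:
  USB stick 1: 40 + 10 = 50
  USB stick 2: 20 + 20 + 10 = 50
  USB stick 3: 15 + 15 + 15 + 5 = 50
  USB stick 4: 10 + 10 + 5 = 25
This matches the lower bound, so 4 is optimal.

4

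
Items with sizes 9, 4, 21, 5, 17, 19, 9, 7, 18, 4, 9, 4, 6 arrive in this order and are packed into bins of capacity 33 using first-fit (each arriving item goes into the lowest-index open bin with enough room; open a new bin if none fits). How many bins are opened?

5

  9 → bin 1 (new)  [load 9/33]
  4 → bin 1  [load 13/33]
  21 → bin 2 (new)  [load 21/33]
  5 → bin 1  [load 18/33]
  17 → bin 3 (new)  [load 17/33]
  19 → bin 4 (new)  [load 19/33]
  9 → bin 1  [load 27/33]
  7 → bin 2  [load 28/33]
  18 → bin 5 (new)  [load 18/33]
  4 → bin 1  [load 31/33]
  9 → bin 3  [load 26/33]
  4 → bin 2  [load 32/33]
  6 → bin 3  [load 32/33]
5 bins opened.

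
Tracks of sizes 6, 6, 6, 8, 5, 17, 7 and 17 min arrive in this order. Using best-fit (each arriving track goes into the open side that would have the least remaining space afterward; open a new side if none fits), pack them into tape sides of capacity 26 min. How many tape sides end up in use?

3

  6 → side 1 (new)  [load 6/26]
  6 → side 1  [load 12/26]
  6 → side 1  [load 18/26]
  8 → side 1  [load 26/26]
  5 → side 2 (new)  [load 5/26]
  17 → side 2  [load 22/26]
  7 → side 3 (new)  [load 7/26]
  17 → side 3  [load 24/26]
3 tape sides opened.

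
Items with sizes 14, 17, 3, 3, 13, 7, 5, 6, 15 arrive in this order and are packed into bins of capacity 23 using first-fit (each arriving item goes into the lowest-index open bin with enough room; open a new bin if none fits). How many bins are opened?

4

  14 → bin 1 (new)  [load 14/23]
  17 → bin 2 (new)  [load 17/23]
  3 → bin 1  [load 17/23]
  3 → bin 1  [load 20/23]
  13 → bin 3 (new)  [load 13/23]
  7 → bin 3  [load 20/23]
  5 → bin 2  [load 22/23]
  6 → bin 4 (new)  [load 6/23]
  15 → bin 4  [load 21/23]
4 bins opened.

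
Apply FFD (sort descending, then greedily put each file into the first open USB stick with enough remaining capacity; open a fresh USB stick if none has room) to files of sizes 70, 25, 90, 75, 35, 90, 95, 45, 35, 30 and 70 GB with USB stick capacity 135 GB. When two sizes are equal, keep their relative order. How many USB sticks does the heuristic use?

6

Sorted descending: 95, 90, 90, 75, 70, 70, 45, 35, 35, 30, 25.
  95 → USB stick 1 (new)  [load 95/135]
  90 → USB stick 2 (new)  [load 90/135]
  90 → USB stick 3 (new)  [load 90/135]
  75 → USB stick 4 (new)  [load 75/135]
  70 → USB stick 5 (new)  [load 70/135]
  70 → USB stick 6 (new)  [load 70/135]
  45 → USB stick 2  [load 135/135]
  35 → USB stick 1  [load 130/135]
  35 → USB stick 3  [load 125/135]
  30 → USB stick 4  [load 105/135]
  25 → USB stick 4  [load 130/135]
6 USB sticks opened.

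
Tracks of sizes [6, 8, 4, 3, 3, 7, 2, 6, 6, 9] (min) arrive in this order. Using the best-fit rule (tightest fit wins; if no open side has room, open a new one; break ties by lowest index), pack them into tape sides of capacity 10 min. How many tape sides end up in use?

7

  6 → side 1 (new)  [load 6/10]
  8 → side 2 (new)  [load 8/10]
  4 → side 1  [load 10/10]
  3 → side 3 (new)  [load 3/10]
  3 → side 3  [load 6/10]
  7 → side 4 (new)  [load 7/10]
  2 → side 2  [load 10/10]
  6 → side 5 (new)  [load 6/10]
  6 → side 6 (new)  [load 6/10]
  9 → side 7 (new)  [load 9/10]
7 tape sides opened.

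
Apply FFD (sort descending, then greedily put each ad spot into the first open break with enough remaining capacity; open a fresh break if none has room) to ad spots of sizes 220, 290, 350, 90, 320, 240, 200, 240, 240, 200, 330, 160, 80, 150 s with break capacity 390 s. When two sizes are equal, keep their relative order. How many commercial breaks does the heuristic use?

10

Sorted descending: 350, 330, 320, 290, 240, 240, 240, 220, 200, 200, 160, 150, 90, 80.
  350 → break 1 (new)  [load 350/390]
  330 → break 2 (new)  [load 330/390]
  320 → break 3 (new)  [load 320/390]
  290 → break 4 (new)  [load 290/390]
  240 → break 5 (new)  [load 240/390]
  240 → break 6 (new)  [load 240/390]
  240 → break 7 (new)  [load 240/390]
  220 → break 8 (new)  [load 220/390]
  200 → break 9 (new)  [load 200/390]
  200 → break 10 (new)  [load 200/390]
  160 → break 8  [load 380/390]
  150 → break 5  [load 390/390]
  90 → break 4  [load 380/390]
  80 → break 6  [load 320/390]
10 commercial breaks opened.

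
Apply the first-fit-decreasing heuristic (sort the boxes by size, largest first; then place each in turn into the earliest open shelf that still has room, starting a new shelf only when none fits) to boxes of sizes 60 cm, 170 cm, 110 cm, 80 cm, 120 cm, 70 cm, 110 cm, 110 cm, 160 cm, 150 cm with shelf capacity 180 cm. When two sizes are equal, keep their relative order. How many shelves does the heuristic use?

8

Sorted descending: 170, 160, 150, 120, 110, 110, 110, 80, 70, 60.
  170 → shelf 1 (new)  [load 170/180]
  160 → shelf 2 (new)  [load 160/180]
  150 → shelf 3 (new)  [load 150/180]
  120 → shelf 4 (new)  [load 120/180]
  110 → shelf 5 (new)  [load 110/180]
  110 → shelf 6 (new)  [load 110/180]
  110 → shelf 7 (new)  [load 110/180]
  80 → shelf 8 (new)  [load 80/180]
  70 → shelf 5  [load 180/180]
  60 → shelf 4  [load 180/180]
8 shelves opened.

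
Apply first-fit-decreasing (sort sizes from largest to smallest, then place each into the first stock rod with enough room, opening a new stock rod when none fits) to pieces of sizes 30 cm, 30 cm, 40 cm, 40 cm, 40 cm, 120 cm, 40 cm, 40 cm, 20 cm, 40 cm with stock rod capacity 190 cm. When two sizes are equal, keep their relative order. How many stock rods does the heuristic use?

Sorted descending: 120, 40, 40, 40, 40, 40, 40, 30, 30, 20.
  120 → stock rod 1 (new)  [load 120/190]
  40 → stock rod 1  [load 160/190]
  40 → stock rod 2 (new)  [load 40/190]
  40 → stock rod 2  [load 80/190]
  40 → stock rod 2  [load 120/190]
  40 → stock rod 2  [load 160/190]
  40 → stock rod 3 (new)  [load 40/190]
  30 → stock rod 1  [load 190/190]
  30 → stock rod 2  [load 190/190]
  20 → stock rod 3  [load 60/190]
3 stock rods opened.

3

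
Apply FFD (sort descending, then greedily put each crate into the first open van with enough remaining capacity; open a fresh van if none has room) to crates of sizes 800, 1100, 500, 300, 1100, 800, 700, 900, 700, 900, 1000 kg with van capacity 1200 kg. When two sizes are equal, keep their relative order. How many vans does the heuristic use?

9

Sorted descending: 1100, 1100, 1000, 900, 900, 800, 800, 700, 700, 500, 300.
  1100 → van 1 (new)  [load 1100/1200]
  1100 → van 2 (new)  [load 1100/1200]
  1000 → van 3 (new)  [load 1000/1200]
  900 → van 4 (new)  [load 900/1200]
  900 → van 5 (new)  [load 900/1200]
  800 → van 6 (new)  [load 800/1200]
  800 → van 7 (new)  [load 800/1200]
  700 → van 8 (new)  [load 700/1200]
  700 → van 9 (new)  [load 700/1200]
  500 → van 8  [load 1200/1200]
  300 → van 4  [load 1200/1200]
9 vans opened.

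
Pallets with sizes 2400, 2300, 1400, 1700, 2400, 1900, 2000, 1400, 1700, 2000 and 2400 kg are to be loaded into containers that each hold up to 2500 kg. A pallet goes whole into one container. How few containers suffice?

Total = 2400 + 2400 + 2400 + 2300 + 2000 + 2000 + 1900 + 1700 + 1700 + 1400 + 1400 = 21600 kg.
Lower bound: ⌈21600/2500⌉ = 9 containers.
Also, 11 pallets each exceed 1250 kg, and no two of those can share a container, so at least 11 containers are needed.
A packing using 11 containers:
  container 1: 2400 = 2400
  container 2: 2400 = 2400
  container 3: 2400 = 2400
  container 4: 2300 = 2300
  container 5: 2000 = 2000
  container 6: 2000 = 2000
  container 7: 1900 = 1900
  container 8: 1700 = 1700
  container 9: 1700 = 1700
  container 10: 1400 = 1400
  container 11: 1400 = 1400
This matches the lower bound, so 11 is optimal.

11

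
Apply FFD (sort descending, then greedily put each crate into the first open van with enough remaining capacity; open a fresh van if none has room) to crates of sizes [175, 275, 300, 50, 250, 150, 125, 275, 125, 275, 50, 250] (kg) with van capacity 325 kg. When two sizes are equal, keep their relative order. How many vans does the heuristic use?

8

Sorted descending: 300, 275, 275, 275, 250, 250, 175, 150, 125, 125, 50, 50.
  300 → van 1 (new)  [load 300/325]
  275 → van 2 (new)  [load 275/325]
  275 → van 3 (new)  [load 275/325]
  275 → van 4 (new)  [load 275/325]
  250 → van 5 (new)  [load 250/325]
  250 → van 6 (new)  [load 250/325]
  175 → van 7 (new)  [load 175/325]
  150 → van 7  [load 325/325]
  125 → van 8 (new)  [load 125/325]
  125 → van 8  [load 250/325]
  50 → van 2  [load 325/325]
  50 → van 3  [load 325/325]
8 vans opened.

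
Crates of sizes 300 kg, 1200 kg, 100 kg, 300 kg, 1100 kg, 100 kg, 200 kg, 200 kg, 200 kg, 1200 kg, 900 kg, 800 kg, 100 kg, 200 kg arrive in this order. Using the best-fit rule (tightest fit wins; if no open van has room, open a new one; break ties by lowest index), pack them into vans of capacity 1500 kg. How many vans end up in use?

  300 → van 1 (new)  [load 300/1500]
  1200 → van 1  [load 1500/1500]
  100 → van 2 (new)  [load 100/1500]
  300 → van 2  [load 400/1500]
  1100 → van 2  [load 1500/1500]
  100 → van 3 (new)  [load 100/1500]
  200 → van 3  [load 300/1500]
  200 → van 3  [load 500/1500]
  200 → van 3  [load 700/1500]
  1200 → van 4 (new)  [load 1200/1500]
  900 → van 5 (new)  [load 900/1500]
  800 → van 3  [load 1500/1500]
  100 → van 4  [load 1300/1500]
  200 → van 4  [load 1500/1500]
5 vans opened.

5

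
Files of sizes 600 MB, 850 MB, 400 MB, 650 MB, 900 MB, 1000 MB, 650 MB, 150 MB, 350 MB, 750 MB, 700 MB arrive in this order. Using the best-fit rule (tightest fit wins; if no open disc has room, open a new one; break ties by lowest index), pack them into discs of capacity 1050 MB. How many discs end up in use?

8

  600 → disc 1 (new)  [load 600/1050]
  850 → disc 2 (new)  [load 850/1050]
  400 → disc 1  [load 1000/1050]
  650 → disc 3 (new)  [load 650/1050]
  900 → disc 4 (new)  [load 900/1050]
  1000 → disc 5 (new)  [load 1000/1050]
  650 → disc 6 (new)  [load 650/1050]
  150 → disc 4  [load 1050/1050]
  350 → disc 3  [load 1000/1050]
  750 → disc 7 (new)  [load 750/1050]
  700 → disc 8 (new)  [load 700/1050]
8 discs opened.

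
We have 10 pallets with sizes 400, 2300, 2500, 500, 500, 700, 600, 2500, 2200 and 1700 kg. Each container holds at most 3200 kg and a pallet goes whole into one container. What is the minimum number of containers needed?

5

Total = 2500 + 2500 + 2300 + 2200 + 1700 + 700 + 600 + 500 + 500 + 400 = 13900 kg.
Lower bound: ⌈13900/3200⌉ = 5 containers.
A packing using 5 containers:
  container 1: 2500 + 700 = 3200
  container 2: 2500 + 600 = 3100
  container 3: 2300 + 500 + 400 = 3200
  container 4: 2200 + 500 = 2700
  container 5: 1700 = 1700
This matches the lower bound, so 5 is optimal.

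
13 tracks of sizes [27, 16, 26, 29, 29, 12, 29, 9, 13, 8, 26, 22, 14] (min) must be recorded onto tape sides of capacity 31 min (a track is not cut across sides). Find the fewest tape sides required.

Total = 29 + 29 + 29 + 27 + 26 + 26 + 22 + 16 + 14 + 13 + 12 + 9 + 8 = 260 min.
Lower bound: ⌈260/31⌉ = 9 tape sides.
A packing using 10 tape sides:
  side 1: 29 = 29
  side 2: 29 = 29
  side 3: 29 = 29
  side 4: 27 = 27
  side 5: 26 = 26
  side 6: 26 = 26
  side 7: 22 + 9 = 31
  side 8: 16 + 14 = 30
  side 9: 13 + 12 = 25
  side 10: 8 = 8
No arrangement into 9 tape sides stays within capacity, so 10 is optimal.

10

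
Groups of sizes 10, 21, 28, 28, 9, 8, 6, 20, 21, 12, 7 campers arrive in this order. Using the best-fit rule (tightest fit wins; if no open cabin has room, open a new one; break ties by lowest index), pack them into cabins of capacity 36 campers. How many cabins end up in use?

5

  10 → cabin 1 (new)  [load 10/36]
  21 → cabin 1  [load 31/36]
  28 → cabin 2 (new)  [load 28/36]
  28 → cabin 3 (new)  [load 28/36]
  9 → cabin 4 (new)  [load 9/36]
  8 → cabin 2  [load 36/36]
  6 → cabin 3  [load 34/36]
  20 → cabin 4  [load 29/36]
  21 → cabin 5 (new)  [load 21/36]
  12 → cabin 5  [load 33/36]
  7 → cabin 4  [load 36/36]
5 cabins opened.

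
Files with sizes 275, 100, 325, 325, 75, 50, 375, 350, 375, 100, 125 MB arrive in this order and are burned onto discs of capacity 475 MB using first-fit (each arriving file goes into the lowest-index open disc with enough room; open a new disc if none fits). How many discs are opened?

6

  275 → disc 1 (new)  [load 275/475]
  100 → disc 1  [load 375/475]
  325 → disc 2 (new)  [load 325/475]
  325 → disc 3 (new)  [load 325/475]
  75 → disc 1  [load 450/475]
  50 → disc 2  [load 375/475]
  375 → disc 4 (new)  [load 375/475]
  350 → disc 5 (new)  [load 350/475]
  375 → disc 6 (new)  [load 375/475]
  100 → disc 2  [load 475/475]
  125 → disc 3  [load 450/475]
6 discs opened.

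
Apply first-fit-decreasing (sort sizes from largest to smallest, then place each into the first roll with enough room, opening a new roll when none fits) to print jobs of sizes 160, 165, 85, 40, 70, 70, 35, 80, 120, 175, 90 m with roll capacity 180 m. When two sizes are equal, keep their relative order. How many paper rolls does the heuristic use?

7

Sorted descending: 175, 165, 160, 120, 90, 85, 80, 70, 70, 40, 35.
  175 → roll 1 (new)  [load 175/180]
  165 → roll 2 (new)  [load 165/180]
  160 → roll 3 (new)  [load 160/180]
  120 → roll 4 (new)  [load 120/180]
  90 → roll 5 (new)  [load 90/180]
  85 → roll 5  [load 175/180]
  80 → roll 6 (new)  [load 80/180]
  70 → roll 6  [load 150/180]
  70 → roll 7 (new)  [load 70/180]
  40 → roll 4  [load 160/180]
  35 → roll 7  [load 105/180]
7 paper rolls opened.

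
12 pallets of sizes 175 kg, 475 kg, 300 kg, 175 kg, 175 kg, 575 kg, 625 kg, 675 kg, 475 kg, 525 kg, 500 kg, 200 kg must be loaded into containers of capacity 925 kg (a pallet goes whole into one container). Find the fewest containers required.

7

Total = 675 + 625 + 575 + 525 + 500 + 475 + 475 + 300 + 200 + 175 + 175 + 175 = 4875 kg.
Lower bound: ⌈4875/925⌉ = 6 containers.
Also, 7 pallets each exceed 925/2 kg, and no two of those can share a container, so at least 7 containers are needed.
A packing using 7 containers:
  container 1: 675 + 200 = 875
  container 2: 625 + 300 = 925
  container 3: 575 + 175 + 175 = 925
  container 4: 525 + 175 = 700
  container 5: 500 = 500
  container 6: 475 = 475
  container 7: 475 = 475
This matches the lower bound, so 7 is optimal.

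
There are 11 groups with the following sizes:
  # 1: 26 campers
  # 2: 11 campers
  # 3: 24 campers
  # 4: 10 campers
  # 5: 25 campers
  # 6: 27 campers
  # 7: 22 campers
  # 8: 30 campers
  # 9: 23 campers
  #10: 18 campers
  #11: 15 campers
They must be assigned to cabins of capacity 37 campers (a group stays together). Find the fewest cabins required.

8

Total = 30 + 27 + 26 + 25 + 24 + 23 + 22 + 18 + 15 + 11 + 10 = 231 campers.
Lower bound: ⌈231/37⌉ = 7 cabins.
A packing using 8 cabins:
  cabin 1: 30 = 30
  cabin 2: 27 + 10 = 37
  cabin 3: 26 + 11 = 37
  cabin 4: 25 = 25
  cabin 5: 24 = 24
  cabin 6: 23 = 23
  cabin 7: 22 + 15 = 37
  cabin 8: 18 = 18
No arrangement into 7 cabins stays within capacity, so 8 is optimal.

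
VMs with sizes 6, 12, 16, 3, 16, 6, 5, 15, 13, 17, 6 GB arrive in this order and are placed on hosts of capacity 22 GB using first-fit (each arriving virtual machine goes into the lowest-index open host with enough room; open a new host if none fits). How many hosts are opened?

6

  6 → host 1 (new)  [load 6/22]
  12 → host 1  [load 18/22]
  16 → host 2 (new)  [load 16/22]
  3 → host 1  [load 21/22]
  16 → host 3 (new)  [load 16/22]
  6 → host 2  [load 22/22]
  5 → host 3  [load 21/22]
  15 → host 4 (new)  [load 15/22]
  13 → host 5 (new)  [load 13/22]
  17 → host 6 (new)  [load 17/22]
  6 → host 4  [load 21/22]
6 hosts opened.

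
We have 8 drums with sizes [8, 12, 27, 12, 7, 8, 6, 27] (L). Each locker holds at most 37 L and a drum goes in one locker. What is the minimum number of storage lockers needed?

Total = 27 + 27 + 12 + 12 + 8 + 8 + 7 + 6 = 107 L.
Lower bound: ⌈107/37⌉ = 3 storage lockers.
A packing using 3 storage lockers:
  locker 1: 27 + 8 = 35
  locker 2: 27 + 8 = 35
  locker 3: 12 + 12 + 7 + 6 = 37
This matches the lower bound, so 3 is optimal.

3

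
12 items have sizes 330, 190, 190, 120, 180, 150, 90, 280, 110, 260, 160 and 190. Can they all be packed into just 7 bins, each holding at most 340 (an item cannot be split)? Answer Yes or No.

No

Total = 2250; ⌈2250/340⌉ = 7.
The bound of 7 does not rule out 7, but exhaustive search shows no assignment into 7 bins of capacity 340 exists — the minimum is 8.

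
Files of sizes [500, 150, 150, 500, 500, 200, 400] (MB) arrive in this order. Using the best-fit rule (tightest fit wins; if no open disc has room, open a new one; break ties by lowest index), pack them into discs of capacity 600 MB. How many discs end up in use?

  500 → disc 1 (new)  [load 500/600]
  150 → disc 2 (new)  [load 150/600]
  150 → disc 2  [load 300/600]
  500 → disc 3 (new)  [load 500/600]
  500 → disc 4 (new)  [load 500/600]
  200 → disc 2  [load 500/600]
  400 → disc 5 (new)  [load 400/600]
5 discs opened.

5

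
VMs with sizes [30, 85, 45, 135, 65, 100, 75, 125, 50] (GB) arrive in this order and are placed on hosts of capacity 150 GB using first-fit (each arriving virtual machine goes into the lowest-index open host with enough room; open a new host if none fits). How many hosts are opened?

  30 → host 1 (new)  [load 30/150]
  85 → host 1  [load 115/150]
  45 → host 2 (new)  [load 45/150]
  135 → host 3 (new)  [load 135/150]
  65 → host 2  [load 110/150]
  100 → host 4 (new)  [load 100/150]
  75 → host 5 (new)  [load 75/150]
  125 → host 6 (new)  [load 125/150]
  50 → host 4  [load 150/150]
6 hosts opened.

6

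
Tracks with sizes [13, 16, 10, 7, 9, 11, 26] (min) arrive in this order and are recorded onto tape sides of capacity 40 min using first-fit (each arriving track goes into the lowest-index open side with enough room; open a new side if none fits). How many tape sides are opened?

  13 → side 1 (new)  [load 13/40]
  16 → side 1  [load 29/40]
  10 → side 1  [load 39/40]
  7 → side 2 (new)  [load 7/40]
  9 → side 2  [load 16/40]
  11 → side 2  [load 27/40]
  26 → side 3 (new)  [load 26/40]
3 tape sides opened.

3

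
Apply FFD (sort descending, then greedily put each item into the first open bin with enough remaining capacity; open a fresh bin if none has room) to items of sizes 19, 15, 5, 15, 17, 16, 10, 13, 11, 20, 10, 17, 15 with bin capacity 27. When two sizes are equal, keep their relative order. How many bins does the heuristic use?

9

Sorted descending: 20, 19, 17, 17, 16, 15, 15, 15, 13, 11, 10, 10, 5.
  20 → bin 1 (new)  [load 20/27]
  19 → bin 2 (new)  [load 19/27]
  17 → bin 3 (new)  [load 17/27]
  17 → bin 4 (new)  [load 17/27]
  16 → bin 5 (new)  [load 16/27]
  15 → bin 6 (new)  [load 15/27]
  15 → bin 7 (new)  [load 15/27]
  15 → bin 8 (new)  [load 15/27]
  13 → bin 9 (new)  [load 13/27]
  11 → bin 5  [load 27/27]
  10 → bin 3  [load 27/27]
  10 → bin 4  [load 27/27]
  5 → bin 1  [load 25/27]
9 bins opened.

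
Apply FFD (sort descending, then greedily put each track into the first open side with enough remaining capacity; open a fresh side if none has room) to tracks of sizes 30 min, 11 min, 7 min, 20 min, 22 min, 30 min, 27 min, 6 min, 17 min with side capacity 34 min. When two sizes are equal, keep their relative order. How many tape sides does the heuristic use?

6

Sorted descending: 30, 30, 27, 22, 20, 17, 11, 7, 6.
  30 → side 1 (new)  [load 30/34]
  30 → side 2 (new)  [load 30/34]
  27 → side 3 (new)  [load 27/34]
  22 → side 4 (new)  [load 22/34]
  20 → side 5 (new)  [load 20/34]
  17 → side 6 (new)  [load 17/34]
  11 → side 4  [load 33/34]
  7 → side 3  [load 34/34]
  6 → side 5  [load 26/34]
6 tape sides opened.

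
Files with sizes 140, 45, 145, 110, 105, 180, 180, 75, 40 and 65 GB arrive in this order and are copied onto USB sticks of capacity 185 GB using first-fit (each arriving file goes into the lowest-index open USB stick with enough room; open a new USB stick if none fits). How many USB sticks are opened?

  140 → USB stick 1 (new)  [load 140/185]
  45 → USB stick 1  [load 185/185]
  145 → USB stick 2 (new)  [load 145/185]
  110 → USB stick 3 (new)  [load 110/185]
  105 → USB stick 4 (new)  [load 105/185]
  180 → USB stick 5 (new)  [load 180/185]
  180 → USB stick 6 (new)  [load 180/185]
  75 → USB stick 3  [load 185/185]
  40 → USB stick 2  [load 185/185]
  65 → USB stick 4  [load 170/185]
6 USB sticks opened.

6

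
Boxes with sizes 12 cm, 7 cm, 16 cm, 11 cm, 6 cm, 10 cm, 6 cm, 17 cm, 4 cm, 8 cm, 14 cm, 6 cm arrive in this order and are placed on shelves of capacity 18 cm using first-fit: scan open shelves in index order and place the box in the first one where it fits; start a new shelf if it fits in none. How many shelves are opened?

  12 → shelf 1 (new)  [load 12/18]
  7 → shelf 2 (new)  [load 7/18]
  16 → shelf 3 (new)  [load 16/18]
  11 → shelf 2  [load 18/18]
  6 → shelf 1  [load 18/18]
  10 → shelf 4 (new)  [load 10/18]
  6 → shelf 4  [load 16/18]
  17 → shelf 5 (new)  [load 17/18]
  4 → shelf 6 (new)  [load 4/18]
  8 → shelf 6  [load 12/18]
  14 → shelf 7 (new)  [load 14/18]
  6 → shelf 6  [load 18/18]
7 shelves opened.

7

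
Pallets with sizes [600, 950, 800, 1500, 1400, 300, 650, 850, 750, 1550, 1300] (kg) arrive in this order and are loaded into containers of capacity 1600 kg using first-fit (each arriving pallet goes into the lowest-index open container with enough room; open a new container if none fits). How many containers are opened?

  600 → container 1 (new)  [load 600/1600]
  950 → container 1  [load 1550/1600]
  800 → container 2 (new)  [load 800/1600]
  1500 → container 3 (new)  [load 1500/1600]
  1400 → container 4 (new)  [load 1400/1600]
  300 → container 2  [load 1100/1600]
  650 → container 5 (new)  [load 650/1600]
  850 → container 5  [load 1500/1600]
  750 → container 6 (new)  [load 750/1600]
  1550 → container 7 (new)  [load 1550/1600]
  1300 → container 8 (new)  [load 1300/1600]
8 containers opened.

8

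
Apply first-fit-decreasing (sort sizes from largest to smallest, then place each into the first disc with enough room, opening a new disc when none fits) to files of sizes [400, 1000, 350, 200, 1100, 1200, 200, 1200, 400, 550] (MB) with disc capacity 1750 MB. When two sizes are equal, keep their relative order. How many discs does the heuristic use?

Sorted descending: 1200, 1200, 1100, 1000, 550, 400, 400, 350, 200, 200.
  1200 → disc 1 (new)  [load 1200/1750]
  1200 → disc 2 (new)  [load 1200/1750]
  1100 → disc 3 (new)  [load 1100/1750]
  1000 → disc 4 (new)  [load 1000/1750]
  550 → disc 1  [load 1750/1750]
  400 → disc 2  [load 1600/1750]
  400 → disc 3  [load 1500/1750]
  350 → disc 4  [load 1350/1750]
  200 → disc 3  [load 1700/1750]
  200 → disc 4  [load 1550/1750]
4 discs opened.

4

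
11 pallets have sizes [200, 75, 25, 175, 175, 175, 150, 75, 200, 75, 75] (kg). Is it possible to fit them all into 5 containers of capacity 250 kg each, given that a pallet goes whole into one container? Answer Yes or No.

Total = 1400 kg; ⌈1400/250⌉ = 6.
At least 6 containers are required, but only 5 are allowed.

No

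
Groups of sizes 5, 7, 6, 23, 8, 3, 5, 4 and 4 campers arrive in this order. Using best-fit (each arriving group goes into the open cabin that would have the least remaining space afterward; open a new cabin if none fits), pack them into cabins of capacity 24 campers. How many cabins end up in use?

  5 → cabin 1 (new)  [load 5/24]
  7 → cabin 1  [load 12/24]
  6 → cabin 1  [load 18/24]
  23 → cabin 2 (new)  [load 23/24]
  8 → cabin 3 (new)  [load 8/24]
  3 → cabin 1  [load 21/24]
  5 → cabin 3  [load 13/24]
  4 → cabin 3  [load 17/24]
  4 → cabin 3  [load 21/24]
3 cabins opened.

3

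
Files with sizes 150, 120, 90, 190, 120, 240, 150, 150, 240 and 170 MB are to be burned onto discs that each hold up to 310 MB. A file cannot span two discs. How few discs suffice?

Total = 240 + 240 + 190 + 170 + 150 + 150 + 150 + 120 + 120 + 90 = 1620 MB.
Lower bound: ⌈1620/310⌉ = 6 discs.
A packing using 6 discs:
  disc 1: 240 = 240
  disc 2: 240 = 240
  disc 3: 190 + 120 = 310
  disc 4: 170 + 120 = 290
  disc 5: 150 + 150 = 300
  disc 6: 150 + 90 = 240
This matches the lower bound, so 6 is optimal.

6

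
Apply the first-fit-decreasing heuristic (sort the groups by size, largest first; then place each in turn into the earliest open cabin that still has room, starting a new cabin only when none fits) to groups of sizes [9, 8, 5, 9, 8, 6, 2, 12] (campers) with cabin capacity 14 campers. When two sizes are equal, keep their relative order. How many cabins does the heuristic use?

5

Sorted descending: 12, 9, 9, 8, 8, 6, 5, 2.
  12 → cabin 1 (new)  [load 12/14]
  9 → cabin 2 (new)  [load 9/14]
  9 → cabin 3 (new)  [load 9/14]
  8 → cabin 4 (new)  [load 8/14]
  8 → cabin 5 (new)  [load 8/14]
  6 → cabin 4  [load 14/14]
  5 → cabin 2  [load 14/14]
  2 → cabin 1  [load 14/14]
5 cabins opened.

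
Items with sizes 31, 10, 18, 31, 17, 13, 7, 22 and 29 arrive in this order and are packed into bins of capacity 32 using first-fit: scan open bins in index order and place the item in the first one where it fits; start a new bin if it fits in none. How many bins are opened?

  31 → bin 1 (new)  [load 31/32]
  10 → bin 2 (new)  [load 10/32]
  18 → bin 2  [load 28/32]
  31 → bin 3 (new)  [load 31/32]
  17 → bin 4 (new)  [load 17/32]
  13 → bin 4  [load 30/32]
  7 → bin 5 (new)  [load 7/32]
  22 → bin 5  [load 29/32]
  29 → bin 6 (new)  [load 29/32]
6 bins opened.

6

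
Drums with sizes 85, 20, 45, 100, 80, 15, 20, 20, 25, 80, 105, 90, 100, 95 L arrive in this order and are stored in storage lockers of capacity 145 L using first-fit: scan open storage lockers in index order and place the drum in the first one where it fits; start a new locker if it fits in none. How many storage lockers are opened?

8

  85 → locker 1 (new)  [load 85/145]
  20 → locker 1  [load 105/145]
  45 → locker 2 (new)  [load 45/145]
  100 → locker 2  [load 145/145]
  80 → locker 3 (new)  [load 80/145]
  15 → locker 1  [load 120/145]
  20 → locker 1  [load 140/145]
  20 → locker 3  [load 100/145]
  25 → locker 3  [load 125/145]
  80 → locker 4 (new)  [load 80/145]
  105 → locker 5 (new)  [load 105/145]
  90 → locker 6 (new)  [load 90/145]
  100 → locker 7 (new)  [load 100/145]
  95 → locker 8 (new)  [load 95/145]
8 storage lockers opened.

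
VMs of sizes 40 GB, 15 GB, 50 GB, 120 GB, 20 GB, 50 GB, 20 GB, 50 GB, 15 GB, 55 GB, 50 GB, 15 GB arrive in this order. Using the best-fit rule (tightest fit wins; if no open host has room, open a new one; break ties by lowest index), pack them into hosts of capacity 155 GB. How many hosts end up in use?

  40 → host 1 (new)  [load 40/155]
  15 → host 1  [load 55/155]
  50 → host 1  [load 105/155]
  120 → host 2 (new)  [load 120/155]
  20 → host 2  [load 140/155]
  50 → host 1  [load 155/155]
  20 → host 3 (new)  [load 20/155]
  50 → host 3  [load 70/155]
  15 → host 2  [load 155/155]
  55 → host 3  [load 125/155]
  50 → host 4 (new)  [load 50/155]
  15 → host 3  [load 140/155]
4 hosts opened.

4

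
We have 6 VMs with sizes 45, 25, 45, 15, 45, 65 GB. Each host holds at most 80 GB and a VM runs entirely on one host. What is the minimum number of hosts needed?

4

Total = 65 + 45 + 45 + 45 + 25 + 15 = 240 GB.
Lower bound: ⌈240/80⌉ = 3 hosts.
Also, 4 VMs each exceed 40 GB, and no two of those can share a host, so at least 4 hosts are needed.
A packing using 4 hosts:
  host 1: 65 + 15 = 80
  host 2: 45 + 25 = 70
  host 3: 45 = 45
  host 4: 45 = 45
This matches the lower bound, so 4 is optimal.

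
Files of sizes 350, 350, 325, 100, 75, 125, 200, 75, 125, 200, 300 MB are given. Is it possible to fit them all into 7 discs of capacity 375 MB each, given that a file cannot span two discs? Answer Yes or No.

A valid assignment using 7 discs:
  disc 1: 350 = 350
  disc 2: 350 = 350
  disc 3: 325 = 325
  disc 4: 300 + 75 = 375
  disc 5: 200 + 125 = 325
  disc 6: 200 + 125 = 325
  disc 7: 100 + 75 = 175
Every load is within 375 MB, so 7 discs suffice.

Yes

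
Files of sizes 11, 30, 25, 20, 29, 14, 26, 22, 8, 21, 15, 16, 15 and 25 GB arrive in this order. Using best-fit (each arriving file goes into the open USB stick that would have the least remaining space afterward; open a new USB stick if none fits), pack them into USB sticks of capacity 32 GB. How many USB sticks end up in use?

  11 → USB stick 1 (new)  [load 11/32]
  30 → USB stick 2 (new)  [load 30/32]
  25 → USB stick 3 (new)  [load 25/32]
  20 → USB stick 1  [load 31/32]
  29 → USB stick 4 (new)  [load 29/32]
  14 → USB stick 5 (new)  [load 14/32]
  26 → USB stick 6 (new)  [load 26/32]
  22 → USB stick 7 (new)  [load 22/32]
  8 → USB stick 7  [load 30/32]
  21 → USB stick 8 (new)  [load 21/32]
  15 → USB stick 5  [load 29/32]
  16 → USB stick 9 (new)  [load 16/32]
  15 → USB stick 9  [load 31/32]
  25 → USB stick 10 (new)  [load 25/32]
10 USB sticks opened.

10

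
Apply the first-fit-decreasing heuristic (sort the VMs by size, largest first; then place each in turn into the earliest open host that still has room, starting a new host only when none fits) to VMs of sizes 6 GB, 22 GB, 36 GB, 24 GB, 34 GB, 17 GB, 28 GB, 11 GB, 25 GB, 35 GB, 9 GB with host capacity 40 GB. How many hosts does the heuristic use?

7

Sorted descending: 36, 35, 34, 28, 25, 24, 22, 17, 11, 9, 6.
  36 → host 1 (new)  [load 36/40]
  35 → host 2 (new)  [load 35/40]
  34 → host 3 (new)  [load 34/40]
  28 → host 4 (new)  [load 28/40]
  25 → host 5 (new)  [load 25/40]
  24 → host 6 (new)  [load 24/40]
  22 → host 7 (new)  [load 22/40]
  17 → host 7  [load 39/40]
  11 → host 4  [load 39/40]
  9 → host 5  [load 34/40]
  6 → host 3  [load 40/40]
7 hosts opened.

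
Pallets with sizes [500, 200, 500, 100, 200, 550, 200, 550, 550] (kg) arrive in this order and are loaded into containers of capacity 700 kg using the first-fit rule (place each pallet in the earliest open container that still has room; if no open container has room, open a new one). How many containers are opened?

  500 → container 1 (new)  [load 500/700]
  200 → container 1  [load 700/700]
  500 → container 2 (new)  [load 500/700]
  100 → container 2  [load 600/700]
  200 → container 3 (new)  [load 200/700]
  550 → container 4 (new)  [load 550/700]
  200 → container 3  [load 400/700]
  550 → container 5 (new)  [load 550/700]
  550 → container 6 (new)  [load 550/700]
6 containers opened.

6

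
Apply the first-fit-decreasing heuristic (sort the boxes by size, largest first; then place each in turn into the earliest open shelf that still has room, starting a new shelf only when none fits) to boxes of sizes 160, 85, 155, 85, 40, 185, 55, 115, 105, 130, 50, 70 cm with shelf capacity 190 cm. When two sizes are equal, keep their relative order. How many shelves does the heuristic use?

7

Sorted descending: 185, 160, 155, 130, 115, 105, 85, 85, 70, 55, 50, 40.
  185 → shelf 1 (new)  [load 185/190]
  160 → shelf 2 (new)  [load 160/190]
  155 → shelf 3 (new)  [load 155/190]
  130 → shelf 4 (new)  [load 130/190]
  115 → shelf 5 (new)  [load 115/190]
  105 → shelf 6 (new)  [load 105/190]
  85 → shelf 6  [load 190/190]
  85 → shelf 7 (new)  [load 85/190]
  70 → shelf 5  [load 185/190]
  55 → shelf 4  [load 185/190]
  50 → shelf 7  [load 135/190]
  40 → shelf 7  [load 175/190]
7 shelves opened.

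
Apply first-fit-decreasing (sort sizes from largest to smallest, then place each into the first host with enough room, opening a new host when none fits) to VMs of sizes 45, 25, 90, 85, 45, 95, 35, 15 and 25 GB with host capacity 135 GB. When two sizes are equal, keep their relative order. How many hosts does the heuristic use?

4

Sorted descending: 95, 90, 85, 45, 45, 35, 25, 25, 15.
  95 → host 1 (new)  [load 95/135]
  90 → host 2 (new)  [load 90/135]
  85 → host 3 (new)  [load 85/135]
  45 → host 2  [load 135/135]
  45 → host 3  [load 130/135]
  35 → host 1  [load 130/135]
  25 → host 4 (new)  [load 25/135]
  25 → host 4  [load 50/135]
  15 → host 4  [load 65/135]
4 hosts opened.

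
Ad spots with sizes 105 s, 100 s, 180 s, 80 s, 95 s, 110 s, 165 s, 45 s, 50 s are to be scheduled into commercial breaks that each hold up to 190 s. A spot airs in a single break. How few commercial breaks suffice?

Total = 180 + 165 + 110 + 105 + 100 + 95 + 80 + 50 + 45 = 930 s.
Lower bound: ⌈930/190⌉ = 5 commercial breaks.
A packing using 6 commercial breaks:
  break 1: 180 = 180
  break 2: 165 = 165
  break 3: 110 + 80 = 190
  break 4: 105 + 50 = 155
  break 5: 100 + 45 = 145
  break 6: 95 = 95
No arrangement into 5 commercial breaks stays within capacity, so 6 is optimal.

6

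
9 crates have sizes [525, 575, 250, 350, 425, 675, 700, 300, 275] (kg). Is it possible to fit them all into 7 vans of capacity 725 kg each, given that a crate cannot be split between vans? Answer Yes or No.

A valid assignment using 7 vans:
  van 1: 700 = 700
  van 2: 675 = 675
  van 3: 575 = 575
  van 4: 525 = 525
  van 5: 425 + 300 = 725
  van 6: 350 + 275 = 625
  van 7: 250 = 250
Every load is within 725 kg, so 7 vans suffice.

Yes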